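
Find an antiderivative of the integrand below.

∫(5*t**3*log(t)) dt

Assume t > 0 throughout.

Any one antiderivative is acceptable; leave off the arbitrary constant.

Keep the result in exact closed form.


Answer: 5*t**4*log(t)/4 - 5*t**4/16.


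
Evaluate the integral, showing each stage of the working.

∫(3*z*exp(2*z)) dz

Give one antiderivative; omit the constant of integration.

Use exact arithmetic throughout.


Step 1. Integrate ∫(3*z*exp(2*z)) dz by parts with u = z, dv = (3*exp(2*z)) dz, so v = 3*exp(2*z)/2: now 3*z*exp(2*z)/2 + ∫(-3*exp(2*z)/2) dz.
Step 2. Evaluate the standard form: now 3*z*exp(2*z)/2 - 3*exp(2*z)/4.
Answer: 3*z*exp(2*z)/2 - 3*exp(2*z)/4.


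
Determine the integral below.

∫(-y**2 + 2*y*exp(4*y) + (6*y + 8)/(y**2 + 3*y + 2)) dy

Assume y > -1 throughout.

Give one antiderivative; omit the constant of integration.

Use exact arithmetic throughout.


Answer: -y**3/3 + y*exp(4*y)/2 - exp(4*y)/8 + 2*log(y + 1) + 4*log(y + 2).


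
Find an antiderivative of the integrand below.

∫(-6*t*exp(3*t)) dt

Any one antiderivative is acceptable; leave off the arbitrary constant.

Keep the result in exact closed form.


Answer: -2*t*exp(3*t) + 2*exp(3*t)/3.


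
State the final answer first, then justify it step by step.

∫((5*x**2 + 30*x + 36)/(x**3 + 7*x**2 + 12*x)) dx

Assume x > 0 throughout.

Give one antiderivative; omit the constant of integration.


The answer is 3*log(x) + 3*log(x + 3) - log(x + 4).
Step 1. Decompose ∫((5*x**2 + 30*x + 36)/(x**3 + 7*x**2 + 12*x)) dx by partial fractions, (5*x**2 + 30*x + 36)/(x**3 + 7*x**2 + 12*x) = -1/(x + 4) + 3/(x + 3) + 3/x: now ∫(3/x) dx + ∫(3/(x + 3)) dx + ∫(-1/(x + 4)) dx.
Step 2. Evaluate the standard form [assuming x > 0]: now 3*log(x) + ∫(3/(x + 3)) dx + ∫(-1/(x + 4)) dx.
Step 3. Evaluate the standard form [assuming x > -4]: now 3*log(x) - log(x + 4) + ∫(3/(x + 3)) dx.
Step 4. Evaluate the standard form [assuming x > -3]: now 3*log(x) + 3*log(x + 3) - log(x + 4).
Answer: 3*log(x) + 3*log(x + 3) - log(x + 4).


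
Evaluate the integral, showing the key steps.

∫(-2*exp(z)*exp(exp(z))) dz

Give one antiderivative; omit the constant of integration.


Step 1. Substitute u = exp(z), turning ∫(-2*exp(z)*exp(exp(z))) dz into ∫(-2*exp(u)) du: now ∫(-2*exp(u)) du.
Step 2. Evaluate the standard form: now -2*exp(u).
Step 3. Substitute back u = exp(z): now -2*exp(exp(z)).
Answer: -2*exp(exp(z)).


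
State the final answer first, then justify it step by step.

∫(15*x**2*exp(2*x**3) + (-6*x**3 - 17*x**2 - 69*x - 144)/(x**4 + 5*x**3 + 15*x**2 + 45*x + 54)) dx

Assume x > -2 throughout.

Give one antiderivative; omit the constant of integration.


The answer is 5*exp(2*x**3)/2 - 2*log(x + 2) - 4*log(x + 3) - atan(x/3).
Step 1. Rewrite: now ∫(15*x**2*exp(2*x**3)) dx + ∫((-6*x**3 - 17*x**2 - 69*x - 144)/(x**4 + 5*x**3 + 15*x**2 + 45*x + 54)) dx.
Step 2. Decompose ∫((-6*x**3 - 17*x**2 - 69*x - 144)/(x**4 + 5*x**3 + 15*x**2 + 45*x + 54)) dx by partial fractions, (-6*x**3 - 17*x**2 - 69*x - 144)/(x**4 + 5*x**3 + 15*x**2 + 45*x + 54) = -3/(x**2 + 9) - 4/(x + 3) - 2/(x + 2): now ∫(15*x**2*exp(2*x**3)) dx + ∫(-2/(x + 2)) dx + ∫(-4/(x + 3)) dx + ∫(-3/(x**2 + 9)) dx.
Step 3. Evaluate the standard form [assuming x > -2]: now -2*log(x + 2) + ∫(15*x**2*exp(2*x**3)) dx + ∫(-4/(x + 3)) dx + ∫(-3/(x**2 + 9)) dx.
Step 4. Evaluate the standard form [assuming x > -3]: now -2*log(x + 2) - 4*log(x + 3) + ∫(15*x**2*exp(2*x**3)) dx + ∫(-3/(x**2 + 9)) dx.
Step 5. Evaluate the standard form: now -2*log(x + 2) - 4*log(x + 3) - atan(x/3) + ∫(15*x**2*exp(2*x**3)) dx.
Step 6. Substitute u = x**3, turning ∫(15*x**2*exp(2*x**3)) dx into ∫(5*exp(2*u)) du: now -2*log(x + 2) - 4*log(x + 3) - atan(x/3) + ∫(5*exp(2*u)) du.
Step 7. Evaluate the standard form: now 5*exp(2*u)/2 - 2*log(x + 2) - 4*log(x + 3) - atan(x/3).
Step 8. Substitute back u = x**3: now 5*exp(2*x**3)/2 - 2*log(x + 2) - 4*log(x + 3) - atan(x/3).
Answer: 5*exp(2*x**3)/2 - 2*log(x + 2) - 4*log(x + 3) - atan(x/3).


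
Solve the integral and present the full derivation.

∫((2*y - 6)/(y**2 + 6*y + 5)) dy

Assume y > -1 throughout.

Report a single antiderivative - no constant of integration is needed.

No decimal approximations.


Step 1. Decompose ∫((2*y - 6)/(y**2 + 6*y + 5)) dy by partial fractions, (2*y - 6)/(y**2 + 6*y + 5) = 4/(y + 5) - 2/(y + 1): now ∫(-2/(y + 1)) dy + ∫(4/(y + 5)) dy.
Step 2. Evaluate the standard form [assuming y > -5]: now 4*log(y + 5) + ∫(-2/(y + 1)) dy.
Step 3. Evaluate the standard form [assuming y > -1]: now -2*log(y + 1) + 4*log(y + 5).
Answer: -2*log(y + 1) + 4*log(y + 5).


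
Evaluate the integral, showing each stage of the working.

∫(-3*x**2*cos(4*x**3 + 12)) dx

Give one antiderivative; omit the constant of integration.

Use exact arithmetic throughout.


Step 1. Substitute u = x**3 + 3, turning ∫(-3*x**2*cos(4*x**3 + 12)) dx into ∫(-cos(4*u)) du: now ∫(-cos(4*u)) du.
Step 2. Evaluate the standard form: now -sin(4*u)/4.
Step 3. Substitute back u = x**3 + 3: now -sin(4*x**3 + 12)/4.
Answer: -sin(4*x**3 + 12)/4.


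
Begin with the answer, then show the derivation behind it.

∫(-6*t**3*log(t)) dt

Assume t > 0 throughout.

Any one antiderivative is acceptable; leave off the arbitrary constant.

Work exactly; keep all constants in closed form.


The answer is -3*t**4*log(t)/2 + 3*t**4/8.
Step 1. Integrate ∫(-6*t**3*log(t)) dt by parts with u = log(t), dv = (-6*t**3) dt, so v = -3*t**4/2 [assuming t > 0]: now -3*t**4*log(t)/2 + ∫(3*t**3/2) dt.
Step 2. Evaluate the standard form: now -3*t**4*log(t)/2 + 3*t**4/8.
Answer: -3*t**4*log(t)/2 + 3*t**4/8.


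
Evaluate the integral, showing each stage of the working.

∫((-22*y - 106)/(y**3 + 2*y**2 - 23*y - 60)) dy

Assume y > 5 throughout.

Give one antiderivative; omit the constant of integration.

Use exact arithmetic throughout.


Step 1. Decompose ∫((-22*y - 106)/(y**3 + 2*y**2 - 23*y - 60)) dy by partial fractions, (-22*y - 106)/(y**3 + 2*y**2 - 23*y - 60) = -2/(y + 4) + 5/(y + 3) - 3/(y - 5): now ∫(-3/(y - 5)) dy + ∫(5/(y + 3)) dy + ∫(-2/(y + 4)) dy.
Step 2. Evaluate the standard form [assuming y > -3]: now 5*log(y + 3) + ∫(-3/(y - 5)) dy + ∫(-2/(y + 4)) dy.
Step 3. Evaluate the standard form [assuming y > 5]: now -3*log(y - 5) + 5*log(y + 3) + ∫(-2/(y + 4)) dy.
Step 4. Evaluate the standard form [assuming y > -4]: now -3*log(y - 5) + 5*log(y + 3) - 2*log(y + 4).
Answer: -3*log(y - 5) + 5*log(y + 3) - 2*log(y + 4).


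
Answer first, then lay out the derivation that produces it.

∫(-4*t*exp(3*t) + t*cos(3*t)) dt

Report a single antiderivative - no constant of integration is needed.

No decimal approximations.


The answer is -4*t*exp(3*t)/3 + t*sin(3*t)/3 + 4*exp(3*t)/9 + cos(3*t)/9.
Step 1. Rewrite: now ∫(-4*t*exp(3*t)) dt + ∫(t*cos(3*t)) dt.
Step 2. Integrate ∫(-4*t*exp(3*t)) dt by parts with u = t, dv = (-4*exp(3*t)) dt, so v = -4*exp(3*t)/3: now -4*t*exp(3*t)/3 + ∫(t*cos(3*t)) dt + ∫(4*exp(3*t)/3) dt.
Step 3. Evaluate the standard form: now -4*t*exp(3*t)/3 + 4*exp(3*t)/9 + ∫(t*cos(3*t)) dt.
Step 4. Integrate ∫(t*cos(3*t)) dt by parts with u = t, dv = (cos(3*t)) dt, so v = sin(3*t)/3: now -4*t*exp(3*t)/3 + t*sin(3*t)/3 + 4*exp(3*t)/9 + ∫(-sin(3*t)/3) dt.
Step 5. Evaluate the standard form: now -4*t*exp(3*t)/3 + t*sin(3*t)/3 + 4*exp(3*t)/9 + cos(3*t)/9.
Answer: -4*t*exp(3*t)/3 + t*sin(3*t)/3 + 4*exp(3*t)/9 + cos(3*t)/9.


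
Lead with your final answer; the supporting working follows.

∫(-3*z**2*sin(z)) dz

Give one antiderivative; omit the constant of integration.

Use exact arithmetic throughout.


The answer is 3*z**2*cos(z) - 6*z*sin(z) - 6*cos(z).
Step 1. Integrate ∫(-3*z**2*sin(z)) dz by parts with u = z**2, dv = (-3*sin(z)) dz, so v = 3*cos(z): now 3*z**2*cos(z) + ∫(-6*z*cos(z)) dz.
Step 2. Integrate ∫(-6*z*cos(z)) dz by parts with u = z, dv = (-6*cos(z)) dz, so v = -6*sin(z): now 3*z**2*cos(z) - 6*z*sin(z) + ∫(6*sin(z)) dz.
Step 3. Evaluate the standard form: now 3*z**2*cos(z) - 6*z*sin(z) - 6*cos(z).
Answer: 3*z**2*cos(z) - 6*z*sin(z) - 6*cos(z).


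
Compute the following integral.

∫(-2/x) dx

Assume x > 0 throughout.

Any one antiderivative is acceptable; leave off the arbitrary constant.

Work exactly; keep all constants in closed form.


Answer: -2*log(x).


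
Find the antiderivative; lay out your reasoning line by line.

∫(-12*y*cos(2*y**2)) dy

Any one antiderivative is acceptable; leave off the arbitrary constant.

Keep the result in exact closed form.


Step 1. Substitute u = y**2, turning ∫(-12*y*cos(2*y**2)) dy into ∫(-6*cos(2*u)) du: now ∫(-6*cos(2*u)) du.
Step 2. Evaluate the standard form: now -3*sin(2*u).
Step 3. Substitute back u = y**2: now -3*sin(2*y**2).
Answer: -3*sin(2*y**2).


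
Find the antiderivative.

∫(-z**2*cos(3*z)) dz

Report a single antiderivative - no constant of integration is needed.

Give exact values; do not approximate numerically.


Answer: -z**2*sin(3*z)/3 - 2*z*cos(3*z)/9 + 2*sin(3*z)/27.


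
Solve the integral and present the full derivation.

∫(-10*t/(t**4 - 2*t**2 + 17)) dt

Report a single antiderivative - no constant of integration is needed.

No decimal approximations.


Step 1. Substitute u = t**2 - 1, turning ∫(-10*t/(t**4 - 2*t**2 + 17)) dt into ∫(-5/(u**2 + 16)) du: now ∫(-5/(u**2 + 16)) du.
Step 2. Evaluate the standard form: now -5*atan(u/4)/4.
Step 3. Substitute back u = t**2 - 1: now -5*atan(t**2/4 - 1/4)/4.
Answer: -5*atan(t**2/4 - 1/4)/4.


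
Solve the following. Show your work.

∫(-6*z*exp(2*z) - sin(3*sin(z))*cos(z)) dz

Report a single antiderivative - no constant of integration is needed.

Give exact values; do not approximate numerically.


Step 1. Rewrite: now ∫(-6*z*exp(2*z)) dz + ∫(-sin(3*sin(z))*cos(z)) dz.
Step 2. Integrate ∫(-6*z*exp(2*z)) dz by parts with u = z, dv = (-6*exp(2*z)) dz, so v = -3*exp(2*z): now -3*z*exp(2*z) + ∫(-sin(3*sin(z))*cos(z)) dz + ∫(3*exp(2*z)) dz.
Step 3. Evaluate the standard form: now -3*z*exp(2*z) + 3*exp(2*z)/2 + ∫(-sin(3*sin(z))*cos(z)) dz.
Step 4. Substitute u = sin(z), turning ∫(-sin(3*sin(z))*cos(z)) dz into ∫(-sin(3*u)) du: now -3*z*exp(2*z) + 3*exp(2*z)/2 + ∫(-sin(3*u)) du.
Step 5. Evaluate the standard form: now -3*z*exp(2*z) + 3*exp(2*z)/2 + cos(3*u)/3.
Step 6. Substitute back u = sin(z): now -3*z*exp(2*z) + 3*exp(2*z)/2 + cos(3*sin(z))/3.
Answer: -3*z*exp(2*z) + 3*exp(2*z)/2 + cos(3*sin(z))/3.


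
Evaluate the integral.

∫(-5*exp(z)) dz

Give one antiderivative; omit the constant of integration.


Answer: -5*exp(z).


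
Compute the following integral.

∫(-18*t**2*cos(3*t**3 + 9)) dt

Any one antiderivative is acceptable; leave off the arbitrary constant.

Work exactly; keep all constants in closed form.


Answer: -2*sin(3*t**3 + 9).


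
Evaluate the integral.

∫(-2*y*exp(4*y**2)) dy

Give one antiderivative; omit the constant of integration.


Answer: -exp(4*y**2)/4.


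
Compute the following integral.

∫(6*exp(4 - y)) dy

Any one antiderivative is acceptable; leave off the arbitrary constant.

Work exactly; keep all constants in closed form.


Answer: -6*exp(4 - y).


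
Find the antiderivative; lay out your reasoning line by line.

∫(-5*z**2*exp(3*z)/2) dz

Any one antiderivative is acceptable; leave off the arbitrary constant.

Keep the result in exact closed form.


Step 1. Integrate ∫(-5*z**2*exp(3*z)/2) dz by parts with u = z**2, dv = (-5*exp(3*z)/2) dz, so v = -5*exp(3*z)/6: now -5*z**2*exp(3*z)/6 + ∫(5*z*exp(3*z)/3) dz.
Step 2. Integrate ∫(5*z*exp(3*z)/3) dz by parts with u = z, dv = (5*exp(3*z)/3) dz, so v = 5*exp(3*z)/9: now -5*z**2*exp(3*z)/6 + 5*z*exp(3*z)/9 + ∫(-5*exp(3*z)/9) dz.
Step 3. Evaluate the standard form: now -5*z**2*exp(3*z)/6 + 5*z*exp(3*z)/9 - 5*exp(3*z)/27.
Answer: -5*z**2*exp(3*z)/6 + 5*z*exp(3*z)/9 - 5*exp(3*z)/27.


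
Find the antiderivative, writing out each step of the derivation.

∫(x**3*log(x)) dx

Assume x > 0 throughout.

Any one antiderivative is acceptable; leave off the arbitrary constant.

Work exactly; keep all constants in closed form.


Step 1. Integrate ∫(x**3*log(x)) dx by parts with u = log(x), dv = (x**3) dx, so v = x**4/4 [assuming x > 0]: now x**4*log(x)/4 + ∫(-x**3/4) dx.
Step 2. Evaluate the standard form: now x**4*log(x)/4 - x**4/16.
Answer: x**4*log(x)/4 - x**4/16.


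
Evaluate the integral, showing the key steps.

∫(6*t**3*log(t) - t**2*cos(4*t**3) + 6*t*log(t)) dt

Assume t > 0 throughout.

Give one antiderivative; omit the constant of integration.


Step 1. Rewrite: now ∫(6*t*log(t)) dt + ∫(-t**2*cos(4*t**3)) dt + ∫(6*t**3*log(t)) dt.
Step 2. Integrate ∫(6*t**3*log(t)) dt by parts with u = log(t), dv = (6*t**3) dt, so v = 3*t**4/2 [assuming t > 0]: now 3*t**4*log(t)/2 + ∫(-3*t**3/2) dt + ∫(6*t*log(t)) dt + ∫(-t**2*cos(4*t**3)) dt.
Step 3. Evaluate the standard form: now 3*t**4*log(t)/2 - 3*t**4/8 + ∫(6*t*log(t)) dt + ∫(-t**2*cos(4*t**3)) dt.
Step 4. Integrate ∫(6*t*log(t)) dt by parts with u = log(t), dv = (6*t) dt, so v = 3*t**2 [assuming t > 0]: now 3*t**4*log(t)/2 - 3*t**4/8 + 3*t**2*log(t) + ∫(-3*t) dt + ∫(-t**2*cos(4*t**3)) dt.
Step 5. Evaluate the standard form: now 3*t**4*log(t)/2 - 3*t**4/8 + 3*t**2*log(t) - 3*t**2/2 + ∫(-t**2*cos(4*t**3)) dt.
Step 6. Substitute u = t**3, turning ∫(-t**2*cos(4*t**3)) dt into ∫(-cos(4*u)/3) du: now 3*t**4*log(t)/2 - 3*t**4/8 + 3*t**2*log(t) - 3*t**2/2 + ∫(-cos(4*u)/3) du.
Step 7. Evaluate the standard form: now 3*t**4*log(t)/2 - 3*t**4/8 + 3*t**2*log(t) - 3*t**2/2 - sin(4*u)/12.
Step 8. Substitute back u = t**3: now 3*t**4*log(t)/2 - 3*t**4/8 + 3*t**2*log(t) - 3*t**2/2 - sin(4*t**3)/12.
Answer: 3*t**4*log(t)/2 - 3*t**4/8 + 3*t**2*log(t) - 3*t**2/2 - sin(4*t**3)/12.


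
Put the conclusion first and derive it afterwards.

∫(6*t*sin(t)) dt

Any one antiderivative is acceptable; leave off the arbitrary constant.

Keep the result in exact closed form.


The answer is -6*t*cos(t) + 6*sin(t).
Step 1. Integrate ∫(6*t*sin(t)) dt by parts with u = t, dv = (6*sin(t)) dt, so v = -6*cos(t): now -6*t*cos(t) + ∫(6*cos(t)) dt.
Step 2. Evaluate the standard form: now -6*t*cos(t) + 6*sin(t).
Answer: -6*t*cos(t) + 6*sin(t).


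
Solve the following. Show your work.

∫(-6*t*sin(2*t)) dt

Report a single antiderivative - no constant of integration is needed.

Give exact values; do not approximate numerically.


Step 1. Integrate ∫(-6*t*sin(2*t)) dt by parts with u = t, dv = (-6*sin(2*t)) dt, so v = 3*cos(2*t): now 3*t*cos(2*t) + ∫(-3*cos(2*t)) dt.
Step 2. Evaluate the standard form: now 3*t*cos(2*t) - 3*sin(2*t)/2.
Answer: 3*t*cos(2*t) - 3*sin(2*t)/2.


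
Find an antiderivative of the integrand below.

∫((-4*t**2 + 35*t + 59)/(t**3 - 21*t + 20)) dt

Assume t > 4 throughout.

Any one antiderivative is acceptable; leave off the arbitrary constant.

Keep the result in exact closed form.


Answer: 5*log(t - 4) - 5*log(t - 1) - 4*log(t + 5).


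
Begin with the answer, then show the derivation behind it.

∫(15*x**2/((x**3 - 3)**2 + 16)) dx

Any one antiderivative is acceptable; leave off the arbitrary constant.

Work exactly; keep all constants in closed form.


The answer is 5*atan(x**3/4 - 3/4)/4.
Step 1. Substitute u = x**3 - 3, turning ∫(15*x**2/((x**3 - 3)**2 + 16)) dx into ∫(5/(u**2 + 16)) du: now ∫(5/(u**2 + 16)) du.
Step 2. Evaluate the standard form: now 5*atan(u/4)/4.
Step 3. Substitute back u = x**3 - 3: now 5*atan(x**3/4 - 3/4)/4.
Answer: 5*atan(x**3/4 - 3/4)/4.


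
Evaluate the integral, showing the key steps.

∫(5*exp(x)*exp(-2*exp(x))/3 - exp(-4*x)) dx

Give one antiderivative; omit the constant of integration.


Step 1. Rewrite: now ∫(5*exp(x)*exp(-2*exp(x))/3) dx + ∫(-exp(-4*x)) dx.
Step 2. Substitute u = exp(x), turning ∫(5*exp(x)*exp(-2*exp(x))/3) dx into ∫(5*exp(-2*u)/3) du: now ∫(5*exp(-2*u)/3) du + ∫(-exp(-4*x)) dx.
Step 3. Evaluate the standard form: now ∫(-exp(-4*x)) dx - 5*exp(-2*u)/6.
Step 4. Substitute back u = exp(x): now ∫(-exp(-4*x)) dx - 5*exp(-2*exp(x))/6.
Step 5. Evaluate the standard form: now -5*exp(-2*exp(x))/6 + exp(-4*x)/4.
Answer: -5*exp(-2*exp(x))/6 + exp(-4*x)/4.


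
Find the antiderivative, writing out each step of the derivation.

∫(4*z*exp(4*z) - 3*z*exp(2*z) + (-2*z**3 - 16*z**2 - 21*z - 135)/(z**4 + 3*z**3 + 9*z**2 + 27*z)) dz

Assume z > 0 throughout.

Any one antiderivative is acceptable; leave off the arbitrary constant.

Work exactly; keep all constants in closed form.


Step 1. Rewrite: now ∫(-3*z*exp(2*z)) dz + ∫(4*z*exp(4*z)) dz + ∫((-2*z**3 - 16*z**2 - 21*z - 135)/(z**4 + 3*z**3 + 9*z**2 + 27*z)) dz.
Step 2. Integrate ∫(-3*z*exp(2*z)) dz by parts with u = z, dv = (-3*exp(2*z)) dz, so v = -3*exp(2*z)/2: now -3*z*exp(2*z)/2 + ∫(4*z*exp(4*z)) dz + ∫((-2*z**3 - 16*z**2 - 21*z - 135)/(z**4 + 3*z**3 + 9*z**2 + 27*z)) dz + ∫(3*exp(2*z)/2) dz.
Step 3. Evaluate the standard form: now -3*z*exp(2*z)/2 + 3*exp(2*z)/4 + ∫(4*z*exp(4*z)) dz + ∫((-2*z**3 - 16*z**2 - 21*z - 135)/(z**4 + 3*z**3 + 9*z**2 + 27*z)) dz.
Step 4. Integrate ∫(4*z*exp(4*z)) dz by parts with u = z, dv = (4*exp(4*z)) dz, so v = exp(4*z): now z*exp(4*z) - 3*z*exp(2*z)/2 + 3*exp(2*z)/4 + ∫((-2*z**3 - 16*z**2 - 21*z - 135)/(z**4 + 3*z**3 + 9*z**2 + 27*z)) dz + ∫(-exp(4*z)) dz.
Step 5. Evaluate the standard form: now z*exp(4*z) - 3*z*exp(2*z)/2 - exp(4*z)/4 + 3*exp(2*z)/4 + ∫((-2*z**3 - 16*z**2 - 21*z - 135)/(z**4 + 3*z**3 + 9*z**2 + 27*z)) dz.
Step 6. Decompose ∫((-2*z**3 - 16*z**2 - 21*z - 135)/(z**4 + 3*z**3 + 9*z**2 + 27*z)) dz by partial fractions, (-2*z**3 - 16*z**2 - 21*z - 135)/(z**4 + 3*z**3 + 9*z**2 + 27*z) = -1/(z**2 + 9) + 3/(z + 3) - 5/z: now z*exp(4*z) - 3*z*exp(2*z)/2 - exp(4*z)/4 + 3*exp(2*z)/4 + ∫(-5/z) dz + ∫(3/(z + 3)) dz + ∫(-1/(z**2 + 9)) dz.
Step 7. Evaluate the standard form [assuming z > -3]: now z*exp(4*z) - 3*z*exp(2*z)/2 - exp(4*z)/4 + 3*exp(2*z)/4 + 3*log(z + 3) + ∫(-5/z) dz + ∫(-1/(z**2 + 9)) dz.
Step 8. Evaluate the standard form [assuming z > 0]: now z*exp(4*z) - 3*z*exp(2*z)/2 - exp(4*z)/4 + 3*exp(2*z)/4 - 5*log(z) + 3*log(z + 3) + ∫(-1/(z**2 + 9)) dz.
Step 9. Evaluate the standard form: now z*exp(4*z) - 3*z*exp(2*z)/2 - exp(4*z)/4 + 3*exp(2*z)/4 - 5*log(z) + 3*log(z + 3) - atan(z/3)/3.
Answer: z*exp(4*z) - 3*z*exp(2*z)/2 - exp(4*z)/4 + 3*exp(2*z)/4 - 5*log(z) + 3*log(z + 3) - atan(z/3)/3.


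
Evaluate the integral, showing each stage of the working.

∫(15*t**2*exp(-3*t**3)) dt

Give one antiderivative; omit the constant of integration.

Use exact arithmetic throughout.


Step 1. Substitute u = t**3, turning ∫(15*t**2*exp(-3*t**3)) dt into ∫(5*exp(-3*u)) du: now ∫(5*exp(-3*u)) du.
Step 2. Evaluate the standard form: now -5*exp(-3*u)/3.
Step 3. Substitute back u = t**3: now -5*exp(-3*t**3)/3.
Answer: -5*exp(-3*t**3)/3.


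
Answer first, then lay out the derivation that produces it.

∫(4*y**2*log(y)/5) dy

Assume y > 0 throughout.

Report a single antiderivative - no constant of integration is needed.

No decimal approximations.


The answer is 4*y**3*log(y)/15 - 4*y**3/45.
Step 1. Integrate ∫(4*y**2*log(y)/5) dy by parts with u = log(y), dv = (4*y**2/5) dy, so v = 4*y**3/15 [assuming y > 0]: now 4*y**3*log(y)/15 + ∫(-4*y**2/15) dy.
Step 2. Evaluate the standard form: now 4*y**3*log(y)/15 - 4*y**3/45.
Answer: 4*y**3*log(y)/15 - 4*y**3/45.


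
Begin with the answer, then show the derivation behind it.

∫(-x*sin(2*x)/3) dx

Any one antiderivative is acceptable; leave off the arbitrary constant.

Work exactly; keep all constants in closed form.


The answer is x*cos(2*x)/6 - sin(2*x)/12.
Step 1. Integrate ∫(-x*sin(2*x)/3) dx by parts with u = x, dv = (-sin(2*x)/3) dx, so v = cos(2*x)/6: now x*cos(2*x)/6 + ∫(-cos(2*x)/6) dx.
Step 2. Evaluate the standard form: now x*cos(2*x)/6 - sin(2*x)/12.
Answer: x*cos(2*x)/6 - sin(2*x)/12.


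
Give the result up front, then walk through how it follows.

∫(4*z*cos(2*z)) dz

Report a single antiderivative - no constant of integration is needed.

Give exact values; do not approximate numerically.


The answer is 2*z*sin(2*z) + cos(2*z).
Step 1. Integrate ∫(4*z*cos(2*z)) dz by parts with u = z, dv = (4*cos(2*z)) dz, so v = 2*sin(2*z): now 2*z*sin(2*z) + ∫(-2*sin(2*z)) dz.
Step 2. Evaluate the standard form: now 2*z*sin(2*z) + cos(2*z).
Answer: 2*z*sin(2*z) + cos(2*z).


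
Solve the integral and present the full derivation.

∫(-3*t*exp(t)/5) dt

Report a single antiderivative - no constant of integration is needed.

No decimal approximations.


Step 1. Integrate ∫(-3*t*exp(t)/5) dt by parts with u = t, dv = (-3*exp(t)/5) dt, so v = -3*exp(t)/5: now -3*t*exp(t)/5 + ∫(3*exp(t)/5) dt.
Step 2. Evaluate the standard form: now -3*t*exp(t)/5 + 3*exp(t)/5.
Answer: -3*t*exp(t)/5 + 3*exp(t)/5.


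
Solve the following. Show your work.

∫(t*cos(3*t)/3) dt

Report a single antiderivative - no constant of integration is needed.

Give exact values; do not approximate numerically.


Step 1. Integrate ∫(t*cos(3*t)/3) dt by parts with u = t, dv = (cos(3*t)/3) dt, so v = sin(3*t)/9: now t*sin(3*t)/9 + ∫(-sin(3*t)/9) dt.
Step 2. Evaluate the standard form: now t*sin(3*t)/9 + cos(3*t)/27.
Answer: t*sin(3*t)/9 + cos(3*t)/27.


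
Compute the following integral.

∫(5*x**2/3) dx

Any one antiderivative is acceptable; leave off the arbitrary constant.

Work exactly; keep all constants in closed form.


Answer: 5*x**3/9.


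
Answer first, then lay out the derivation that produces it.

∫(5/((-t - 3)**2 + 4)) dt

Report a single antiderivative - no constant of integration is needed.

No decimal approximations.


The answer is 5*atan(t/2 + 3/2)/2.
Step 1. Substitute u = -t - 3, turning ∫(5/((-t - 3)**2 + 4)) dt into ∫(-5/(u**2 + 4)) du: now ∫(-5/(u**2 + 4)) du.
Step 2. Evaluate the standard form: now -5*atan(u/2)/2.
Step 3. Substitute back u = -t - 3: now 5*atan(t/2 + 3/2)/2.
Answer: 5*atan(t/2 + 3/2)/2.


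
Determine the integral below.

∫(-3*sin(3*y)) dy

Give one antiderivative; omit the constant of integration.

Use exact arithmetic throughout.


Answer: cos(3*y).


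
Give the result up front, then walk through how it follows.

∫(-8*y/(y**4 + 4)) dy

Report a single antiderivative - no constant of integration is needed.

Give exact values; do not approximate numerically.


The answer is -2*atan(y**2/2).
Step 1. Substitute u = y**2, turning ∫(-8*y/(y**4 + 4)) dy into ∫(-4/(u**2 + 4)) du: now ∫(-4/(u**2 + 4)) du.
Step 2. Evaluate the standard form: now -2*atan(u/2).
Step 3. Substitute back u = y**2: now -2*atan(y**2/2).
Answer: -2*atan(y**2/2).


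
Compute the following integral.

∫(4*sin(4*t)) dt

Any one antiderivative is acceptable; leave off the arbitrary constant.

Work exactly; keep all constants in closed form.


Answer: -cos(4*t).


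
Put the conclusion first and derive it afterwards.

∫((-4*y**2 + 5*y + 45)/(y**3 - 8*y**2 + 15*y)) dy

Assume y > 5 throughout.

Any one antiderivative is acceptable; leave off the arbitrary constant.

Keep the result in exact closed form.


The answer is 3*log(y) - 3*log(y - 5) - 4*log(y - 3).
Step 1. Decompose ∫((-4*y**2 + 5*y + 45)/(y**3 - 8*y**2 + 15*y)) dy by partial fractions, (-4*y**2 + 5*y + 45)/(y**3 - 8*y**2 + 15*y) = -4/(y - 3) - 3/(y - 5) + 3/y: now ∫(3/y) dy + ∫(-3/(y - 5)) dy + ∫(-4/(y - 3)) dy.
Step 2. Evaluate the standard form [assuming y > 3]: now -4*log(y - 3) + ∫(3/y) dy + ∫(-3/(y - 5)) dy.
Step 3. Evaluate the standard form [assuming y > 0]: now 3*log(y) - 4*log(y - 3) + ∫(-3/(y - 5)) dy.
Step 4. Evaluate the standard form [assuming y > 5]: now 3*log(y) - 3*log(y - 5) - 4*log(y - 3).
Answer: 3*log(y) - 3*log(y - 5) - 4*log(y - 3).


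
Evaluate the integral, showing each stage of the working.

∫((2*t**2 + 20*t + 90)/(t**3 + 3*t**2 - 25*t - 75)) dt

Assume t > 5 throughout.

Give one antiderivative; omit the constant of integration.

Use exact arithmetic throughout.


Step 1. Decompose ∫((2*t**2 + 20*t + 90)/(t**3 + 3*t**2 - 25*t - 75)) dt by partial fractions, (2*t**2 + 20*t + 90)/(t**3 + 3*t**2 - 25*t - 75) = 2/(t + 5) - 3/(t + 3) + 3/(t - 5): now ∫(3/(t - 5)) dt + ∫(-3/(t + 3)) dt + ∫(2/(t + 5)) dt.
Step 2. Evaluate the standard form [assuming t > 5]: now 3*log(t - 5) + ∫(-3/(t + 3)) dt + ∫(2/(t + 5)) dt.
Step 3. Evaluate the standard form [assuming t > -3]: now 3*log(t - 5) - 3*log(t + 3) + ∫(2/(t + 5)) dt.
Step 4. Evaluate the standard form [assuming t > -5]: now 3*log(t - 5) - 3*log(t + 3) + 2*log(t + 5).
Answer: 3*log(t - 5) - 3*log(t + 3) + 2*log(t + 5).


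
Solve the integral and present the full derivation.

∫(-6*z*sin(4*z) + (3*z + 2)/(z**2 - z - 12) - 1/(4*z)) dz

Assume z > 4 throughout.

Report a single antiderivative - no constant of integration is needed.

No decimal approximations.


Step 1. Rewrite: now ∫(-1/(4*z)) dz + ∫(-6*z*sin(4*z)) dz + ∫((3*z + 2)/(z**2 - z - 12)) dz.
Step 2. Integrate ∫(-6*z*sin(4*z)) dz by parts with u = z, dv = (-6*sin(4*z)) dz, so v = 3*cos(4*z)/2: now 3*z*cos(4*z)/2 + ∫(-1/(4*z)) dz + ∫((3*z + 2)/(z**2 - z - 12)) dz + ∫(-3*cos(4*z)/2) dz.
Step 3. Evaluate the standard form: now 3*z*cos(4*z)/2 - 3*sin(4*z)/8 + ∫(-1/(4*z)) dz + ∫((3*z + 2)/(z**2 - z - 12)) dz.
Step 4. Decompose ∫((3*z + 2)/(z**2 - z - 12)) dz by partial fractions, (3*z + 2)/(z**2 - z - 12) = 1/(z + 3) + 2/(z - 4): now 3*z*cos(4*z)/2 - 3*sin(4*z)/8 + ∫(-1/(4*z)) dz + ∫(2/(z - 4)) dz + ∫(1/(z + 3)) dz.
Step 5. Evaluate the standard form [assuming z > -3]: now 3*z*cos(4*z)/2 + log(z + 3) - 3*sin(4*z)/8 + ∫(-1/(4*z)) dz + ∫(2/(z - 4)) dz.
Step 6. Evaluate the standard form [assuming z > 4]: now 3*z*cos(4*z)/2 + 2*log(z - 4) + log(z + 3) - 3*sin(4*z)/8 + ∫(-1/(4*z)) dz.
Step 7. Evaluate the standard form [assuming z > 0]: now 3*z*cos(4*z)/2 - log(z)/4 + 2*log(z - 4) + log(z + 3) - 3*sin(4*z)/8.
Answer: 3*z*cos(4*z)/2 - log(z)/4 + 2*log(z - 4) + log(z + 3) - 3*sin(4*z)/8.


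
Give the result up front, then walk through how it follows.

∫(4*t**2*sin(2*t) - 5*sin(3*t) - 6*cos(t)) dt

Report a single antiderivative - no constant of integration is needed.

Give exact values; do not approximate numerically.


The answer is -2*t**2*cos(2*t) + 2*t*sin(2*t) - 6*sin(t) + cos(2*t) + 5*cos(3*t)/3.
Step 1. Rewrite: now ∫(4*t**2*sin(2*t)) dt + ∫(-5*sin(3*t)) dt + ∫(-6*cos(t)) dt.
Step 2. Evaluate the standard form: now 5*cos(3*t)/3 + ∫(4*t**2*sin(2*t)) dt + ∫(-6*cos(t)) dt.
Step 3. Integrate ∫(4*t**2*sin(2*t)) dt by parts with u = t**2, dv = (4*sin(2*t)) dt, so v = -2*cos(2*t): now -2*t**2*cos(2*t) + 5*cos(3*t)/3 + ∫(4*t*cos(2*t)) dt + ∫(-6*cos(t)) dt.
Step 4. Integrate ∫(4*t*cos(2*t)) dt by parts with u = t, dv = (4*cos(2*t)) dt, so v = 2*sin(2*t): now -2*t**2*cos(2*t) + 2*t*sin(2*t) + 5*cos(3*t)/3 + ∫(-2*sin(2*t)) dt + ∫(-6*cos(t)) dt.
Step 5. Evaluate the standard form: now -2*t**2*cos(2*t) + 2*t*sin(2*t) + cos(2*t) + 5*cos(3*t)/3 + ∫(-6*cos(t)) dt.
Step 6. Evaluate the standard form: now -2*t**2*cos(2*t) + 2*t*sin(2*t) - 6*sin(t) + cos(2*t) + 5*cos(3*t)/3.
Answer: -2*t**2*cos(2*t) + 2*t*sin(2*t) - 6*sin(t) + cos(2*t) + 5*cos(3*t)/3.


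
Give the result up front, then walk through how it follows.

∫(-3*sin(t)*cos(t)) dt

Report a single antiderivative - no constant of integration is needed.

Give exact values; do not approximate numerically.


The answer is -3*sin(t)**2/2.
Step 1. Substitute u = sin(t), turning ∫(-3*sin(t)*cos(t)) dt into ∫(-3*u) du: now ∫(-3*u) du.
Step 2. Evaluate the standard form: now -3*u**2/2.
Step 3. Substitute back u = sin(t): now -3*sin(t)**2/2.
Answer: -3*sin(t)**2/2.


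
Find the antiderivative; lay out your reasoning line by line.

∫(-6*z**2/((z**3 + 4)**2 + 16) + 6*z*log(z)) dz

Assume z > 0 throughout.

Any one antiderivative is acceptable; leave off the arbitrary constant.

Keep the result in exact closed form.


Step 1. Rewrite: now ∫(6*z*log(z)) dz + ∫(-6*z**2/((z**3 + 4)**2 + 16)) dz.
Step 2. Integrate ∫(6*z*log(z)) dz by parts with u = log(z), dv = (6*z) dz, so v = 3*z**2 [assuming z > 0]: now 3*z**2*log(z) + ∫(-3*z) dz + ∫(-6*z**2/((z**3 + 4)**2 + 16)) dz.
Step 3. Evaluate the standard form: now 3*z**2*log(z) - 3*z**2/2 + ∫(-6*z**2/((z**3 + 4)**2 + 16)) dz.
Step 4. Substitute u = z**3 + 4, turning ∫(-6*z**2/((z**3 + 4)**2 + 16)) dz into ∫(-2/(u**2 + 16)) du: now 3*z**2*log(z) - 3*z**2/2 + ∫(-2/(u**2 + 16)) du.
Step 5. Evaluate the standard form: now 3*z**2*log(z) - 3*z**2/2 - atan(u/4)/2.
Step 6. Substitute back u = z**3 + 4: now 3*z**2*log(z) - 3*z**2/2 - atan(z**3/4 + 1)/2.
Answer: 3*z**2*log(z) - 3*z**2/2 - atan(z**3/4 + 1)/2.


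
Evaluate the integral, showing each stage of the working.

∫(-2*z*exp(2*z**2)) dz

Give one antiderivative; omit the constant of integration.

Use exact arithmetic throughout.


Step 1. Substitute u = z**2, turning ∫(-2*z*exp(2*z**2)) dz into ∫(-exp(2*u)) du: now ∫(-exp(2*u)) du.
Step 2. Evaluate the standard form: now -exp(2*u)/2.
Step 3. Substitute back u = z**2: now -exp(2*z**2)/2.
Answer: -exp(2*z**2)/2.


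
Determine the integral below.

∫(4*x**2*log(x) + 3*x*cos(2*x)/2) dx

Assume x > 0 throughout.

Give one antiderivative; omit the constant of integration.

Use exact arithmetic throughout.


Answer: 4*x**3*log(x)/3 - 4*x**3/9 + 3*x*sin(2*x)/4 + 3*cos(2*x)/8.


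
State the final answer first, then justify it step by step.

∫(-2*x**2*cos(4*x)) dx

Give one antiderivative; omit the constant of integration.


The answer is -x**2*sin(4*x)/2 - x*cos(4*x)/4 + sin(4*x)/16.
Step 1. Integrate ∫(-2*x**2*cos(4*x)) dx by parts with u = x**2, dv = (-2*cos(4*x)) dx, so v = -sin(4*x)/2: now -x**2*sin(4*x)/2 + ∫(x*sin(4*x)) dx.
Step 2. Integrate ∫(x*sin(4*x)) dx by parts with u = x, dv = (sin(4*x)) dx, so v = -cos(4*x)/4: now -x**2*sin(4*x)/2 - x*cos(4*x)/4 + ∫(cos(4*x)/4) dx.
Step 3. Evaluate the standard form: now -x**2*sin(4*x)/2 - x*cos(4*x)/4 + sin(4*x)/16.
Answer: -x**2*sin(4*x)/2 - x*cos(4*x)/4 + sin(4*x)/16.


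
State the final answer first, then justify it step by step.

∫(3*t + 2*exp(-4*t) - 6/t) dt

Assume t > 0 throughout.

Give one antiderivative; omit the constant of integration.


The answer is 3*t**2/2 - 6*log(t) - exp(-4*t)/2.
Step 1. Rewrite: now ∫(-6/t) dt + ∫(3*t) dt + ∫(2*exp(-4*t)) dt.
Step 2. Evaluate the standard form [assuming t > 0]: now -6*log(t) + ∫(3*t) dt + ∫(2*exp(-4*t)) dt.
Step 3. Evaluate the standard form: now -6*log(t) + ∫(3*t) dt - exp(-4*t)/2.
Step 4. Evaluate the standard form: now 3*t**2/2 - 6*log(t) - exp(-4*t)/2.
Answer: 3*t**2/2 - 6*log(t) - exp(-4*t)/2.


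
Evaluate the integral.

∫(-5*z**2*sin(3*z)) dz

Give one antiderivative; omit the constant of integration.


Answer: 5*z**2*cos(3*z)/3 - 10*z*sin(3*z)/9 - 10*cos(3*z)/27.


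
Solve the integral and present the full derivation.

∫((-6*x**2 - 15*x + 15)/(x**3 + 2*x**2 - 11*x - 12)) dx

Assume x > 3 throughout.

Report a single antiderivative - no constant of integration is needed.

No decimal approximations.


Step 1. Decompose ∫((-6*x**2 - 15*x + 15)/(x**3 + 2*x**2 - 11*x - 12)) dx by partial fractions, (-6*x**2 - 15*x + 15)/(x**3 + 2*x**2 - 11*x - 12) = -1/(x + 4) - 2/(x + 1) - 3/(x - 3): now ∫(-3/(x - 3)) dx + ∫(-2/(x + 1)) dx + ∫(-1/(x + 4)) dx.
Step 2. Evaluate the standard form [assuming x > -4]: now -log(x + 4) + ∫(-3/(x - 3)) dx + ∫(-2/(x + 1)) dx.
Step 3. Evaluate the standard form [assuming x > 3]: now -3*log(x - 3) - log(x + 4) + ∫(-2/(x + 1)) dx.
Step 4. Evaluate the standard form [assuming x > -1]: now -3*log(x - 3) - 2*log(x + 1) - log(x + 4).
Answer: -3*log(x - 3) - 2*log(x + 1) - log(x + 4).


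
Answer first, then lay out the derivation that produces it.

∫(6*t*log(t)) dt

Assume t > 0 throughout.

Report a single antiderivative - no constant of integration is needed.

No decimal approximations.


The answer is 3*t**2*log(t) - 3*t**2/2.
Step 1. Integrate ∫(6*t*log(t)) dt by parts with u = log(t), dv = (6*t) dt, so v = 3*t**2 [assuming t > 0]: now 3*t**2*log(t) + ∫(-3*t) dt.
Step 2. Evaluate the standard form: now 3*t**2*log(t) - 3*t**2/2.
Answer: 3*t**2*log(t) - 3*t**2/2.


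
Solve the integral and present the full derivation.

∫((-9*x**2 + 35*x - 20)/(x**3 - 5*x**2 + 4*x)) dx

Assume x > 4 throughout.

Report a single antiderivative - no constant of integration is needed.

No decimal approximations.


Step 1. Decompose ∫((-9*x**2 + 35*x - 20)/(x**3 - 5*x**2 + 4*x)) dx by partial fractions, (-9*x**2 + 35*x - 20)/(x**3 - 5*x**2 + 4*x) = -2/(x - 1) - 2/(x - 4) - 5/x: now ∫(-5/x) dx + ∫(-2/(x - 4)) dx + ∫(-2/(x - 1)) dx.
Step 2. Evaluate the standard form [assuming x > 0]: now -5*log(x) + ∫(-2/(x - 4)) dx + ∫(-2/(x - 1)) dx.
Step 3. Evaluate the standard form [assuming x > 1]: now -5*log(x) - 2*log(x - 1) + ∫(-2/(x - 4)) dx.
Step 4. Evaluate the standard form [assuming x > 4]: now -5*log(x) - 2*log(x - 4) - 2*log(x - 1).
Answer: -5*log(x) - 2*log(x - 4) - 2*log(x - 1).


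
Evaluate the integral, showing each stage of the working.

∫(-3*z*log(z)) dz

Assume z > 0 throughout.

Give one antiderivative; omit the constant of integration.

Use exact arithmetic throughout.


Step 1. Integrate ∫(-3*z*log(z)) dz by parts with u = log(z), dv = (-3*z) dz, so v = -3*z**2/2 [assuming z > 0]: now -3*z**2*log(z)/2 + ∫(3*z/2) dz.
Step 2. Evaluate the standard form: now -3*z**2*log(z)/2 + 3*z**2/4.
Answer: -3*z**2*log(z)/2 + 3*z**2/4.


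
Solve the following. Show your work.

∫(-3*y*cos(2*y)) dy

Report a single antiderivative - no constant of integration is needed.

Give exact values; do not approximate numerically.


Step 1. Integrate ∫(-3*y*cos(2*y)) dy by parts with u = y, dv = (-3*cos(2*y)) dy, so v = -3*sin(2*y)/2: now -3*y*sin(2*y)/2 + ∫(3*sin(2*y)/2) dy.
Step 2. Evaluate the standard form: now -3*y*sin(2*y)/2 - 3*cos(2*y)/4.
Answer: -3*y*sin(2*y)/2 - 3*cos(2*y)/4.


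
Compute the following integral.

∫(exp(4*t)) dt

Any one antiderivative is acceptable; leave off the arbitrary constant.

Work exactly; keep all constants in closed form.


Answer: exp(4*t)/4.


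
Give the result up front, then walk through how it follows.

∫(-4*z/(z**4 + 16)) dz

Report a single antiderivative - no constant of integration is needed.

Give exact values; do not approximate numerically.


The answer is -atan(z**2/4)/2.
Step 1. Substitute u = z**2, turning ∫(-4*z/(z**4 + 16)) dz into ∫(-2/(u**2 + 16)) du: now ∫(-2/(u**2 + 16)) du.
Step 2. Evaluate the standard form: now -atan(u/4)/2.
Step 3. Substitute back u = z**2: now -atan(z**2/4)/2.
Answer: -atan(z**2/4)/2.


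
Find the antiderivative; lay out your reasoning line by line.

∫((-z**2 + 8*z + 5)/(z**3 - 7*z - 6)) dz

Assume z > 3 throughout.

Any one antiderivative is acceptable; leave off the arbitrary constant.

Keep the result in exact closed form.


Step 1. Decompose ∫((-z**2 + 8*z + 5)/(z**3 - 7*z - 6)) dz by partial fractions, (-z**2 + 8*z + 5)/(z**3 - 7*z - 6) = -3/(z + 2) + 1/(z + 1) + 1/(z - 3): now ∫(1/(z - 3)) dz + ∫(1/(z + 1)) dz + ∫(-3/(z + 2)) dz.
Step 2. Evaluate the standard form [assuming z > 3]: now log(z - 3) + ∫(1/(z + 1)) dz + ∫(-3/(z + 2)) dz.
Step 3. Evaluate the standard form [assuming z > -2]: now log(z - 3) - 3*log(z + 2) + ∫(1/(z + 1)) dz.
Step 4. Evaluate the standard form [assuming z > -1]: now log(z - 3) + log(z + 1) - 3*log(z + 2).
Answer: log(z - 3) + log(z + 1) - 3*log(z + 2).


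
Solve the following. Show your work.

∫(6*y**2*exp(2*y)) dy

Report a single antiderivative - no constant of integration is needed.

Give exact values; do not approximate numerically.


Step 1. Integrate ∫(6*y**2*exp(2*y)) dy by parts with u = y**2, dv = (6*exp(2*y)) dy, so v = 3*exp(2*y): now 3*y**2*exp(2*y) + ∫(-6*y*exp(2*y)) dy.
Step 2. Integrate ∫(-6*y*exp(2*y)) dy by parts with u = y, dv = (-6*exp(2*y)) dy, so v = -3*exp(2*y): now 3*y**2*exp(2*y) - 3*y*exp(2*y) + ∫(3*exp(2*y)) dy.
Step 3. Evaluate the standard form: now 3*y**2*exp(2*y) - 3*y*exp(2*y) + 3*exp(2*y)/2.
Answer: 3*y**2*exp(2*y) - 3*y*exp(2*y) + 3*exp(2*y)/2.


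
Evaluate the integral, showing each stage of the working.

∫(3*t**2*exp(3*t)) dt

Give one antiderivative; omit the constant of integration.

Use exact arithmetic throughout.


Step 1. Integrate ∫(3*t**2*exp(3*t)) dt by parts with u = t**2, dv = (3*exp(3*t)) dt, so v = exp(3*t): now t**2*exp(3*t) + ∫(-2*t*exp(3*t)) dt.
Step 2. Integrate ∫(-2*t*exp(3*t)) dt by parts with u = t, dv = (-2*exp(3*t)) dt, so v = -2*exp(3*t)/3: now t**2*exp(3*t) - 2*t*exp(3*t)/3 + ∫(2*exp(3*t)/3) dt.
Step 3. Evaluate the standard form: now t**2*exp(3*t) - 2*t*exp(3*t)/3 + 2*exp(3*t)/9.
Answer: t**2*exp(3*t) - 2*t*exp(3*t)/3 + 2*exp(3*t)/9.


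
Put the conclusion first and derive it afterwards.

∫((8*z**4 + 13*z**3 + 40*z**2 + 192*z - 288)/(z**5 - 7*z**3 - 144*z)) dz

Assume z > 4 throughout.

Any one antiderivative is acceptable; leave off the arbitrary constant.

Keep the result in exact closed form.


The answer is 2*log(z) + 5*log(z - 4) + log(z + 4) - atan(z/3).
Step 1. Decompose ∫((8*z**4 + 13*z**3 + 40*z**2 + 192*z - 288)/(z**5 - 7*z**3 - 144*z)) dz by partial fractions, (8*z**4 + 13*z**3 + 40*z**2 + 192*z - 288)/(z**5 - 7*z**3 - 144*z) = -3/(z**2 + 9) + 1/(z + 4) + 5/(z - 4) + 2/z: now ∫(2/z) dz + ∫(5/(z - 4)) dz + ∫(1/(z + 4)) dz + ∫(-3/(z**2 + 9)) dz.
Step 2. Evaluate the standard form [assuming z > -4]: now log(z + 4) + ∫(2/z) dz + ∫(5/(z - 4)) dz + ∫(-3/(z**2 + 9)) dz.
Step 3. Evaluate the standard form [assuming z > 4]: now 5*log(z - 4) + log(z + 4) + ∫(2/z) dz + ∫(-3/(z**2 + 9)) dz.
Step 4. Evaluate the standard form [assuming z > 0]: now 2*log(z) + 5*log(z - 4) + log(z + 4) + ∫(-3/(z**2 + 9)) dz.
Step 5. Evaluate the standard form: now 2*log(z) + 5*log(z - 4) + log(z + 4) - atan(z/3).
Answer: 2*log(z) + 5*log(z - 4) + log(z + 4) - atan(z/3).


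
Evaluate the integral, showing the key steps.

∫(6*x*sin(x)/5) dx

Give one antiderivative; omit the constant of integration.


Step 1. Integrate ∫(6*x*sin(x)/5) dx by parts with u = x, dv = (6*sin(x)/5) dx, so v = -6*cos(x)/5: now -6*x*cos(x)/5 + ∫(6*cos(x)/5) dx.
Step 2. Evaluate the standard form: now -6*x*cos(x)/5 + 6*sin(x)/5.
Answer: -6*x*cos(x)/5 + 6*sin(x)/5.


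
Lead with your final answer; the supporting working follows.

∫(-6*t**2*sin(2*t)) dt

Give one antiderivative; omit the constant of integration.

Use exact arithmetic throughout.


The answer is 3*t**2*cos(2*t) - 3*t*sin(2*t) - 3*cos(2*t)/2.
Step 1. Integrate ∫(-6*t**2*sin(2*t)) dt by parts with u = t**2, dv = (-6*sin(2*t)) dt, so v = 3*cos(2*t): now 3*t**2*cos(2*t) + ∫(-6*t*cos(2*t)) dt.
Step 2. Integrate ∫(-6*t*cos(2*t)) dt by parts with u = t, dv = (-6*cos(2*t)) dt, so v = -3*sin(2*t): now 3*t**2*cos(2*t) - 3*t*sin(2*t) + ∫(3*sin(2*t)) dt.
Step 3. Evaluate the standard form: now 3*t**2*cos(2*t) - 3*t*sin(2*t) - 3*cos(2*t)/2.
Answer: 3*t**2*cos(2*t) - 3*t*sin(2*t) - 3*cos(2*t)/2.


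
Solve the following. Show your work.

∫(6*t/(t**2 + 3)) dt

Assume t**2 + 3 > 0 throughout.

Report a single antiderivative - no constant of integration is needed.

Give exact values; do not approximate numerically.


Step 1. Substitute u = t**2 + 3, turning ∫(6*t/(t**2 + 3)) dt into ∫(3/u) du: now ∫(3/u) du.
Step 2. Evaluate the standard form [assuming u > 0]: now 3*log(u).
Step 3. Substitute back u = t**2 + 3: now 3*log(t**2 + 3).
Answer: 3*log(t**2 + 3).


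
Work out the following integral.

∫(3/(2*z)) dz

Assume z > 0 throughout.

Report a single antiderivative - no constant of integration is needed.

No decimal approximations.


Answer: 3*log(z)/2.


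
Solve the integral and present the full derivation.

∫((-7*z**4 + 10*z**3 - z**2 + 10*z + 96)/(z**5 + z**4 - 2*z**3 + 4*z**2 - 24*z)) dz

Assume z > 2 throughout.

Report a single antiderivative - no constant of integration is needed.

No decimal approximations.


Step 1. Decompose ∫((-7*z**4 + 10*z**3 - z**2 + 10*z + 96)/(z**5 + z**4 - 2*z**3 + 4*z**2 - 24*z)) dz by partial fractions, (-7*z**4 + 10*z**3 - z**2 + 10*z + 96)/(z**5 + z**4 - 2*z**3 + 4*z**2 - 24*z) = 3/(z**2 + 4) - 4/(z + 3) + 1/(z - 2) - 4/z: now ∫(-4/z) dz + ∫(1/(z - 2)) dz + ∫(-4/(z + 3)) dz + ∫(3/(z**2 + 4)) dz.
Step 2. Evaluate the standard form [assuming z > -3]: now -4*log(z + 3) + ∫(-4/z) dz + ∫(1/(z - 2)) dz + ∫(3/(z**2 + 4)) dz.
Step 3. Evaluate the standard form [assuming z > 2]: now log(z - 2) - 4*log(z + 3) + ∫(-4/z) dz + ∫(3/(z**2 + 4)) dz.
Step 4. Evaluate the standard form [assuming z > 0]: now -4*log(z) + log(z - 2) - 4*log(z + 3) + ∫(3/(z**2 + 4)) dz.
Step 5. Evaluate the standard form: now -4*log(z) + log(z - 2) - 4*log(z + 3) + 3*atan(z/2)/2.
Answer: -4*log(z) + log(z - 2) - 4*log(z + 3) + 3*atan(z/2)/2.
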